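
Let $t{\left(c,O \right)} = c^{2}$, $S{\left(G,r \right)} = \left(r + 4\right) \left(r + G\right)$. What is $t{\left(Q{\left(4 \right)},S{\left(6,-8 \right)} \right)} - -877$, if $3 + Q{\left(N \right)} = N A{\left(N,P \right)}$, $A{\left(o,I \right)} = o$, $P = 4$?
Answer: $1046$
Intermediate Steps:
$Q{\left(N \right)} = -3 + N^{2}$ ($Q{\left(N \right)} = -3 + N N = -3 + N^{2}$)
$S{\left(G,r \right)} = \left(4 + r\right) \left(G + r\right)$
$t{\left(Q{\left(4 \right)},S{\left(6,-8 \right)} \right)} - -877 = \left(-3 + 4^{2}\right)^{2} - -877 = \left(-3 + 16\right)^{2} + 877 = 13^{2} + 877 = 169 + 877 = 1046$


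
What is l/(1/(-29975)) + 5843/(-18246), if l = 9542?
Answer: -5218747382543/18246 ≈ -2.8602e+8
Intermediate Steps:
l/(1/(-29975)) + 5843/(-18246) = 9542/(1/(-29975)) + 5843/(-18246) = 9542/(-1/29975) + 5843*(-1/18246) = 9542*(-29975) - 5843/18246 = -286021450 - 5843/18246 = -5218747382543/18246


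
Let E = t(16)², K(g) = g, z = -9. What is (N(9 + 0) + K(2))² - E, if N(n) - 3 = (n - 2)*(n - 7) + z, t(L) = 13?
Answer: -69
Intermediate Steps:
N(n) = -6 + (-7 + n)*(-2 + n) (N(n) = 3 + ((n - 2)*(n - 7) - 9) = 3 + ((-2 + n)*(-7 + n) - 9) = 3 + ((-7 + n)*(-2 + n) - 9) = 3 + (-9 + (-7 + n)*(-2 + n)) = -6 + (-7 + n)*(-2 + n))
E = 169 (E = 13² = 169)
(N(9 + 0) + K(2))² - E = ((8 + (9 + 0)² - 9*(9 + 0)) + 2)² - 1*169 = ((8 + 9² - 9*9) + 2)² - 169 = ((8 + 81 - 81) + 2)² - 169 = (8 + 2)² - 169 = 10² - 169 = 100 - 169 = -69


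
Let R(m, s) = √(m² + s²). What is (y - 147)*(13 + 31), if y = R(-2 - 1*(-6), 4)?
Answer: -6468 + 176*√2 ≈ -6219.1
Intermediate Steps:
y = 4*√2 (y = √((-2 - 1*(-6))² + 4²) = √((-2 + 6)² + 16) = √(4² + 16) = √(16 + 16) = √32 = 4*√2 ≈ 5.6569)
(y - 147)*(13 + 31) = (4*√2 - 147)*(13 + 31) = (-147 + 4*√2)*44 = -6468 + 176*√2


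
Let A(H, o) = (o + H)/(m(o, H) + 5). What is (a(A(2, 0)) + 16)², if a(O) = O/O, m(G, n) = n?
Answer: 289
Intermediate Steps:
A(H, o) = (H + o)/(5 + H) (A(H, o) = (o + H)/(H + 5) = (H + o)/(5 + H))
a(O) = 1
(a(A(2, 0)) + 16)² = (1 + 16)² = 17² = 289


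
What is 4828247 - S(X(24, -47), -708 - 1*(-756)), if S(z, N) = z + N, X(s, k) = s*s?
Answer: 4827623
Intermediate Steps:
X(s, k) = s²
S(z, N) = N + z
4828247 - S(X(24, -47), -708 - 1*(-756)) = 4828247 - ((-708 - 1*(-756)) + 24²) = 4828247 - ((-708 + 756) + 576) = 4828247 - (48 + 576) = 4828247 - 1*624 = 4828247 - 624 = 4827623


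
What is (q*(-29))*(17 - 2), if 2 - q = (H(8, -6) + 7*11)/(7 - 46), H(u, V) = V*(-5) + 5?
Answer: -27550/13 ≈ -2119.2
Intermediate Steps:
H(u, V) = 5 - 5*V (H(u, V) = -5*V + 5 = 5 - 5*V)
q = 190/39 (q = 2 - ((5 - 5*(-6)) + 7*11)/(7 - 46) = 2 - ((5 + 30) + 77)/(-39) = 2 - (35 + 77)*(-1)/39 = 2 - 112*(-1)/39 = 2 - 1*(-112/39) = 2 + 112/39 = 190/39 ≈ 4.8718)
(q*(-29))*(17 - 2) = ((190/39)*(-29))*(17 - 2) = -5510/39*15 = -27550/13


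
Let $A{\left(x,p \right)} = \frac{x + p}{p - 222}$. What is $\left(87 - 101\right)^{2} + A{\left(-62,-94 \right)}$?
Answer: $\frac{15523}{79} \approx 196.49$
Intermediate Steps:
$A{\left(x,p \right)} = \frac{p + x}{-222 + p}$
$\left(87 - 101\right)^{2} + A{\left(-62,-94 \right)} = \left(87 - 101\right)^{2} + \frac{-94 - 62}{-222 - 94} = \left(-14\right)^{2} + \frac{1}{-316} \left(-156\right) = 196 - - \frac{39}{79} = 196 + \frac{39}{79} = \frac{15523}{79}$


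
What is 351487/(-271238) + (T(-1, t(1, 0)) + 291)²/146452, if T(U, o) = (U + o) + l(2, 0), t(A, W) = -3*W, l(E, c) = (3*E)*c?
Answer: -7166214581/9930836894 ≈ -0.72161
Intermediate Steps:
l(E, c) = 3*E*c
T(U, o) = U + o (T(U, o) = (U + o) + 3*2*0 = (U + o) + 0 = U + o)
351487/(-271238) + (T(-1, t(1, 0)) + 291)²/146452 = 351487/(-271238) + ((-1 - 3*0) + 291)²/146452 = 351487*(-1/271238) + ((-1 + 0) + 291)²*(1/146452) = -351487/271238 + (-1 + 291)²*(1/146452) = -351487/271238 + 290²*(1/146452) = -351487/271238 + 84100*(1/146452) = -351487/271238 + 21025/36613 = -7166214581/9930836894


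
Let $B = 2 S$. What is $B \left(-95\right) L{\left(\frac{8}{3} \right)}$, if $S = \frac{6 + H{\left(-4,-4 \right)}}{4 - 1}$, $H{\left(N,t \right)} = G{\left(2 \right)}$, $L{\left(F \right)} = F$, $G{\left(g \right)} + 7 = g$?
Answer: $- \frac{1520}{9} \approx -168.89$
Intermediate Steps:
$G{\left(g \right)} = -7 + g$
$H{\left(N,t \right)} = -5$ ($H{\left(N,t \right)} = -7 + 2 = -5$)
$S = \frac{1}{3}$ ($S = \frac{6 - 5}{4 - 1} = 1 \cdot \frac{1}{3} = \frac{1}{3} \approx 0.33333$)
$B = \frac{2}{3}$ ($B = 2 \cdot \frac{1}{3} = \frac{2}{3} \approx 0.66667$)
$B \left(-95\right) L{\left(\frac{8}{3} \right)} = \frac{2}{3} \left(-95\right) \frac{8}{3} = - \frac{190 \cdot 8 \cdot \frac{1}{3}}{3} = \left(- \frac{190}{3}\right) \frac{8}{3} = - \frac{1520}{9}$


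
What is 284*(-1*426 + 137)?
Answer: -82076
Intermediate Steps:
284*(-1*426 + 137) = 284*(-426 + 137) = 284*(-289) = -82076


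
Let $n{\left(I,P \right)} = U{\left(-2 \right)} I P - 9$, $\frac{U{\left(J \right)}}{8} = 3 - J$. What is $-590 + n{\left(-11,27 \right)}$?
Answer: $-12479$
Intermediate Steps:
$U{\left(J \right)} = 24 - 8 J$ ($U{\left(J \right)} = 8 \left(3 - J\right) = 24 - 8 J$)
$n{\left(I,P \right)} = -9 + 40 I P$ ($n{\left(I,P \right)} = \left(24 - -16\right) I P - 9 = \left(24 + 16\right) I P - 9 = 40 I P - 9 = -9 + 40 I P$)
$-590 + n{\left(-11,27 \right)} = -590 + \left(-9 + 40 \left(-11\right) 27\right) = -590 - 11889 = -12479$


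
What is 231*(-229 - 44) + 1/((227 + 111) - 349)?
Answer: -693694/11 ≈ -63063.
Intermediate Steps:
231*(-229 - 44) + 1/((227 + 111) - 349) = 231*(-273) + 1/(338 - 349) = -63063 + 1/(-11) = -63063 - 1/11 = -693694/11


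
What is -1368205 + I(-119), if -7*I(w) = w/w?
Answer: -9577436/7 ≈ -1.3682e+6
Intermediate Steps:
I(w) = -⅐ (I(w) = -w/(7*w) = -⅐*1 = -⅐)
-1368205 + I(-119) = -1368205 - ⅐ = -9577436/7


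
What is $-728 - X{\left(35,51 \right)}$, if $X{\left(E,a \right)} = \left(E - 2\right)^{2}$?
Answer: $-1817$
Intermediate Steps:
$X{\left(E,a \right)} = \left(-2 + E\right)^{2}$
$-728 - X{\left(35,51 \right)} = -728 - \left(-2 + 35\right)^{2} = -728 - 33^{2} = -728 - 1089 = -1817$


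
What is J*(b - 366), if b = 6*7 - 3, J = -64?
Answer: 20928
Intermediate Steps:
b = 39 (b = 42 - 3 = 39)
J*(b - 366) = -64*(39 - 366) = -64*(-327) = 20928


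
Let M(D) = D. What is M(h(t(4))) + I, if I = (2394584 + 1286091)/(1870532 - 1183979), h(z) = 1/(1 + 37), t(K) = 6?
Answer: 140552203/26089014 ≈ 5.3874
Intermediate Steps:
h(z) = 1/38
I = 3680675/686553 ≈ 5.3611
M(h(t(4))) + I = 1/38 + 3680675/686553 = 140552203/26089014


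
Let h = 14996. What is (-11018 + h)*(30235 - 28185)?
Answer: 8154900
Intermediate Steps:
(-11018 + h)*(30235 - 28185) = (-11018 + 14996)*(30235 - 28185) = 3978*2050 = 8154900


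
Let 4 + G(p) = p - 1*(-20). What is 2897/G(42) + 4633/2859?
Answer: 8551237/165822 ≈ 51.569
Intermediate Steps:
G(p) = 16 + p (G(p) = -4 + (p - 1*(-20)) = -4 + (p + 20) = -4 + (20 + p) = 16 + p)
2897/G(42) + 4633/2859 = 2897/(16 + 42) + 4633/2859 = 2897/58 + 4633*(1/2859) = 2897*(1/58) + 4633/2859 = 2897/58 + 4633/2859 = 8551237/165822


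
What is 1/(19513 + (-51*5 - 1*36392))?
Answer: -1/17134 ≈ -5.8363e-5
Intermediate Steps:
1/(19513 + (-51*5 - 1*36392)) = 1/(19513 + (-255 - 36392)) = 1/(19513 - 36647) = 1/(-17134) = -1/17134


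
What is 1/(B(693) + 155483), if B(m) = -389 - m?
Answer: 1/154401 ≈ 6.4766e-6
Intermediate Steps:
1/(B(693) + 155483) = 1/((-389 - 1*693) + 155483) = 1/((-389 - 693) + 155483) = 1/(-1082 + 155483) = 1/154401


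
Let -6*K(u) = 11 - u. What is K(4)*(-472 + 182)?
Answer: 1015/3 ≈ 338.33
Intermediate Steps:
K(u) = -11/6 + u/6 (K(u) = -(11 - u)/6 = -11/6 + u/6)
K(4)*(-472 + 182) = (-11/6 + (1/6)*4)*(-472 + 182) = (-11/6 + 2/3)*(-290) = -7/6*(-290) = 1015/3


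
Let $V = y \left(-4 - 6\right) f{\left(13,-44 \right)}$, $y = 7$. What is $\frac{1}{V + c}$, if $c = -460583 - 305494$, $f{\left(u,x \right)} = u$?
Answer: $- \frac{1}{766987} \approx -1.3038 \cdot 10^{-6}$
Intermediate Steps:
$c = -766077$ ($c = -460583 - 305494 = -766077$)
$V = -910$ ($V = 7 \left(-4 - 6\right) 13 = 7 \left(-10\right) 13 = \left(-70\right) 13 = -910$)
$\frac{1}{V + c} = \frac{1}{-910 - 766077} = \frac{1}{-766987} = - \frac{1}{766987}$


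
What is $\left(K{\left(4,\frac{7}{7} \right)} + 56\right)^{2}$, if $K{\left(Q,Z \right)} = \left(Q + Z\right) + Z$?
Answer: $3844$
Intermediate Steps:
$K{\left(Q,Z \right)} = Q + 2 Z$
$\left(K{\left(4,\frac{7}{7} \right)} + 56\right)^{2} = \left(\left(4 + 2 \cdot \frac{7}{7}\right) + 56\right)^{2} = \left(\left(4 + 2 \cdot 7 \cdot \frac{1}{7}\right) + 56\right)^{2} = \left(\left(4 + 2 \cdot 1\right) + 56\right)^{2} = \left(\left(4 + 2\right) + 56\right)^{2} = \left(6 + 56\right)^{2} = 62^{2} = 3844$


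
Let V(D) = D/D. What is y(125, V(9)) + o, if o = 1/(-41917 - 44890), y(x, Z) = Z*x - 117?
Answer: 694455/86807 ≈ 8.0000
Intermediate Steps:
V(D) = 1
y(x, Z) = -117 + Z*x
o = -1/86807 (o = 1/(-86807) = -1/86807 ≈ -1.1520e-5)
y(125, V(9)) + o = (-117 + 1*125) - 1/86807 = (-117 + 125) - 1/86807 = 8 - 1/86807 = 694455/86807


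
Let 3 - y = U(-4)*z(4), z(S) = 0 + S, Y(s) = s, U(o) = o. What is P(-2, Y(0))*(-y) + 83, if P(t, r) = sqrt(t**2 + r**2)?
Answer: 45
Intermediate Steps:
P(t, r) = sqrt(r**2 + t**2)
z(S) = S
y = 19 (y = 3 - (-4)*4 = 3 - 1*(-16) = 3 + 16 = 19)
P(-2, Y(0))*(-y) + 83 = sqrt(0**2 + (-2)**2)*(-1*19) + 83 = sqrt(0 + 4)*(-19) + 83 = sqrt(4)*(-19) + 83 = 2*(-19) + 83 = -38 + 83 = 45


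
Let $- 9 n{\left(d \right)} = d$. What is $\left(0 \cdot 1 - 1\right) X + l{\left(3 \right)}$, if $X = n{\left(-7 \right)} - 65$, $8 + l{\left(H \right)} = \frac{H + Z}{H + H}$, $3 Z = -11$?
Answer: $\frac{505}{9} \approx 56.111$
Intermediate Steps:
$Z = - \frac{11}{3}$ ($Z = \frac{1}{3} \left(-11\right) = - \frac{11}{3} \approx -3.6667$)
$n{\left(d \right)} = - \frac{d}{9}$
$l{\left(H \right)} = -8 + \frac{- \frac{11}{3} + H}{2 H}$ ($l{\left(H \right)} = -8 + \frac{H - \frac{11}{3}}{H + H} = -8 + \frac{- \frac{11}{3} + H}{2 H}$)
$X = - \frac{578}{9}$ ($X = \left(- \frac{1}{9}\right) \left(-7\right) - 65 = \frac{7}{9} - 65 = - \frac{578}{9} \approx -64.222$)
$\left(0 \cdot 1 - 1\right) X + l{\left(3 \right)} = \left(0 \cdot 1 - 1\right) \left(- \frac{578}{9}\right) + \frac{-11 - 135}{6 \cdot 3} = \left(0 - 1\right) \left(- \frac{578}{9}\right) + \frac{1}{6} \cdot \frac{1}{3} \left(-11 - 135\right) = \left(-1\right) \left(- \frac{578}{9}\right) + \frac{1}{6} \cdot \frac{1}{3} \left(-146\right) = \frac{578}{9} - \frac{73}{9} = \frac{505}{9}$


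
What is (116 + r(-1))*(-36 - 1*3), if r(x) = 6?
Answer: -4758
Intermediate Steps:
(116 + r(-1))*(-36 - 1*3) = (116 + 6)*(-36 - 1*3) = 122*(-36 - 3) = 122*(-39) = -4758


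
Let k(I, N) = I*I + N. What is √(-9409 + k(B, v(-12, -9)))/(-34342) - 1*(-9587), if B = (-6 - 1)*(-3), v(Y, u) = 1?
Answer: 9587 - I*√183/4906 ≈ 9587.0 - 0.0027574*I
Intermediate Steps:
B = 21 (B = -7*(-3) = 21)
k(I, N) = N + I² (k(I, N) = I² + N = N + I²)
√(-9409 + k(B, v(-12, -9)))/(-34342) - 1*(-9587) = √(-9409 + (1 + 21²))/(-34342) - 1*(-9587) = √(-9409 + (1 + 441))*(-1/34342) + 9587 = √(-9409 + 442)*(-1/34342) + 9587 = √(-8967)*(-1/34342) + 9587 = (7*I*√183)*(-1/34342) + 9587 = -I*√183/4906 + 9587 = 9587 - I*√183/4906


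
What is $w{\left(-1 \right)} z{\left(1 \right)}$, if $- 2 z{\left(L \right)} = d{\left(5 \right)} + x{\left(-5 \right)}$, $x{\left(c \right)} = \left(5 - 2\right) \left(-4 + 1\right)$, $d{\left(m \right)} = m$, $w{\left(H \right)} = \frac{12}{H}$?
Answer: $-24$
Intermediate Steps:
$x{\left(c \right)} = -9$ ($x{\left(c \right)} = 3 \left(-3\right) = -9$)
$z{\left(L \right)} = 2$ ($z{\left(L \right)} = - \frac{5 - 9}{2} = \left(- \frac{1}{2}\right) \left(-4\right) = 2$)
$w{\left(-1 \right)} z{\left(1 \right)} = \frac{12}{-1} \cdot 2 = 12 \left(-1\right) 2 = \left(-12\right) 2 = -24$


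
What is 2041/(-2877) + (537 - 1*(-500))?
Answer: 2981408/2877 ≈ 1036.3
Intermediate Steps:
2041/(-2877) + (537 - 1*(-500)) = 2041*(-1/2877) + (537 + 500) = -2041/2877 + 1037 = 2981408/2877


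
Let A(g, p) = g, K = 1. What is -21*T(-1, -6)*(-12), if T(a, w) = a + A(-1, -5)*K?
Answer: -504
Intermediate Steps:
T(a, w) = -1 + a (T(a, w) = a - 1*1 = a - 1 = -1 + a)
-21*T(-1, -6)*(-12) = -21*(-1 - 1)*(-12) = -21*(-2)*(-12) = 42*(-12) = -504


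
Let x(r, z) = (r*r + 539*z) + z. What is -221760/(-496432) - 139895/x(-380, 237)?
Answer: -113067073/1690226852 ≈ -0.066895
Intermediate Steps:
x(r, z) = r² + 540*z (x(r, z) = (r² + 539*z) + z = r² + 540*z)
-221760/(-496432) - 139895/x(-380, 237) = -221760/(-496432) - 139895/((-380)² + 540*237) = -221760*(-1/496432) - 139895/(144400 + 127980) = 13860/31027 - 139895/272380 = 13860/31027 - 139895*1/272380 = 13860/31027 - 27979/54476 = -113067073/1690226852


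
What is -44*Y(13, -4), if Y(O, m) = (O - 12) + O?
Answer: -616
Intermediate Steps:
Y(O, m) = -12 + 2*O (Y(O, m) = (-12 + O) + O = -12 + 2*O)
-44*Y(13, -4) = -44*(-12 + 2*13) = -44*(-12 + 26) = -44*14 = -616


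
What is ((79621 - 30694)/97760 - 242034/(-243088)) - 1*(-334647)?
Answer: 10575374372013/31601440 ≈ 3.3465e+5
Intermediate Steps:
((79621 - 30694)/97760 - 242034/(-243088)) - 1*(-334647) = (48927*(1/97760) - 242034*(-1/243088)) + 334647 = (1041/2080 + 121017/121544) + 334647 = 47280333/31601440 + 334647 = 10575374372013/31601440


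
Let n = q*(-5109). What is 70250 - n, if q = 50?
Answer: 325700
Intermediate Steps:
n = -255450 (n = 50*(-5109) = -255450)
70250 - n = 70250 - 1*(-255450) = 70250 + 255450 = 325700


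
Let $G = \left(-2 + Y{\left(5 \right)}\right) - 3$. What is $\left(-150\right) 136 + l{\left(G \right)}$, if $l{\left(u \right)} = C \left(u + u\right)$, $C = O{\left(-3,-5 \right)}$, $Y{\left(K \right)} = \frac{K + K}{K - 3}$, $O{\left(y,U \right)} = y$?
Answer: $-20400$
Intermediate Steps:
$Y{\left(K \right)} = \frac{2 K}{-3 + K}$
$C = -3$
$G = 0$ ($G = \left(-2 + 2 \cdot 5 \frac{1}{-3 + 5}\right) - 3 = \left(-2 + 2 \cdot 5 \cdot \frac{1}{2}\right) - 3 = \left(-2 + 5\right) - 3 = 3 - 3 = 0$)
$l{\left(u \right)} = - 6 u$ ($l{\left(u \right)} = - 3 \left(u + u\right) = - 3 \cdot 2 u = - 6 u$)
$\left(-150\right) 136 + l{\left(G \right)} = \left(-150\right) 136 - 0 = -20400 + 0 = -20400$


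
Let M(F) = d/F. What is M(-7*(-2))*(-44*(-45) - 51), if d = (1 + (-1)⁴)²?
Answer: 3858/7 ≈ 551.14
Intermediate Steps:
d = 4 (d = (1 + 1)² = 2² = 4)
M(F) = 4/F
M(-7*(-2))*(-44*(-45) - 51) = (4/((-7*(-2))))*(-44*(-45) - 51) = (4/14)*(1980 - 51) = (4*(1/14))*1929 = (2/7)*1929 = 3858/7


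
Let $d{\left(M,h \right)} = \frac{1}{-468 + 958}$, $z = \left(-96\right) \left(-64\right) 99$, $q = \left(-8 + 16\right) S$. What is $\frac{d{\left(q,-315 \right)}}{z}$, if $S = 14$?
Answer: $\frac{1}{298045440} \approx 3.3552 \cdot 10^{-9}$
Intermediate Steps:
$q = 112$ ($q = \left(-8 + 16\right) 14 = 8 \cdot 14 = 112$)
$z = 608256$ ($z = 6144 \cdot 99 = 608256$)
$d{\left(M,h \right)} = \frac{1}{490}$
$\frac{d{\left(q,-315 \right)}}{z} = \frac{1}{490 \cdot 608256} = \frac{1}{490} \cdot \frac{1}{608256} = \frac{1}{298045440}$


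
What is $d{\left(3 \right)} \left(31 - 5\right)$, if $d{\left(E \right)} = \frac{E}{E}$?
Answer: $26$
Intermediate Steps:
$d{\left(E \right)} = 1$
$d{\left(3 \right)} \left(31 - 5\right) = 1 \left(31 - 5\right) = 1 \cdot 26 = 26$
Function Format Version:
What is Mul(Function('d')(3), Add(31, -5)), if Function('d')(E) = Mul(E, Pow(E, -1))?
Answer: 26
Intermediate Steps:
Function('d')(E) = 1
Mul(Function('d')(3), Add(31, -5)) = Mul(1, Add(31, -5)) = Mul(1, 26) = 26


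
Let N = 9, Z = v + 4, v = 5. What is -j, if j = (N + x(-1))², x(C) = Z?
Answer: -324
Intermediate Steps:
Z = 9 (Z = 5 + 4 = 9)
x(C) = 9
j = 324 (j = (9 + 9)² = 18² = 324)
-j = -1*324 = -324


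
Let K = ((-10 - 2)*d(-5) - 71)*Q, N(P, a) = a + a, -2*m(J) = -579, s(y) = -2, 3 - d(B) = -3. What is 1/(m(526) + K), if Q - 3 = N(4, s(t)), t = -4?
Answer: 2/865 ≈ 0.0023121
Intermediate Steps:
d(B) = 6 (d(B) = 3 - 1*(-3) = 3 + 3 = 6)
m(J) = 579/2 (m(J) = -½*(-579) = 579/2)
N(P, a) = 2*a
Q = -1 (Q = 3 + 2*(-2) = 3 - 4 = -1)
K = 143 (K = ((-10 - 2)*6 - 71)*(-1) = (-12*6 - 71)*(-1) = (-72 - 71)*(-1) = -143*(-1) = 143)
1/(m(526) + K) = 1/(579/2 + 143) = 1/(865/2) = 2/865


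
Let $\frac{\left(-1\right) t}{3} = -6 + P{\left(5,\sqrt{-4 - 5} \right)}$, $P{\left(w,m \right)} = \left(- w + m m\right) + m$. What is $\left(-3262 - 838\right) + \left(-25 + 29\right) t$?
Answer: $-3860 - 36 i \approx -3860.0 - 36.0 i$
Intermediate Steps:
$P{\left(w,m \right)} = m + m^{2} - w$ ($P{\left(w,m \right)} = \left(- w + m^{2}\right) + m = \left(m^{2} - w\right) + m = m + m^{2} - w$)
$t = 60 - 9 i$ ($t = - 3 \left(-6 + \left(\sqrt{-4 - 5} + \left(\sqrt{-4 - 5}\right)^{2} - 5\right)\right) = - 3 \left(-6 + \left(\sqrt{-9} + \left(\sqrt{-9}\right)^{2} - 5\right)\right) = - 3 \left(-6 + \left(3 i + \left(3 i\right)^{2} - 5\right)\right) = - 3 \left(-6 - \left(14 - 3 i\right)\right) = - 3 \left(-20 + 3 i\right) = 60 - 9 i \approx 60.0 - 9.0 i$)
$\left(-3262 - 838\right) + \left(-25 + 29\right) t = \left(-3262 - 838\right) + \left(-25 + 29\right) \left(60 - 9 i\right) = -4100 + 4 \left(60 - 9 i\right) = -4100 + \left(240 - 36 i\right) = -3860 - 36 i$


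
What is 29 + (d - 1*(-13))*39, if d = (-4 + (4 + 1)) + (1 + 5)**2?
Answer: 1979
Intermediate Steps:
d = 37 (d = (-4 + 5) + 6**2 = 1 + 36 = 37)
29 + (d - 1*(-13))*39 = 29 + (37 - 1*(-13))*39 = 29 + (37 + 13)*39 = 29 + 50*39 = 29 + 1950 = 1979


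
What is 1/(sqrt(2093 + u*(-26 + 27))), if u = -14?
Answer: sqrt(231)/693 ≈ 0.021932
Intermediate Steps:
1/(sqrt(2093 + u*(-26 + 27))) = 1/(sqrt(2093 - 14*(-26 + 27))) = 1/(sqrt(2093 - 14*1)) = 1/(sqrt(2093 - 14)) = 1/(sqrt(2079)) = 1/(3*sqrt(231)) = sqrt(231)/693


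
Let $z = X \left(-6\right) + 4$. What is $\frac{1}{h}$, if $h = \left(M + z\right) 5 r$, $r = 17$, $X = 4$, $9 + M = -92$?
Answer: $- \frac{1}{10285} \approx -9.7229 \cdot 10^{-5}$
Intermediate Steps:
$M = -101$ ($M = -9 - 92 = -101$)
$z = -20$ ($z = 4 \left(-6\right) + 4 = -24 + 4 = -20$)
$h = -10285$ ($h = \left(-101 - 20\right) 5 \cdot 17 = \left(-121\right) 85 = -10285$)
$\frac{1}{h} = \frac{1}{-10285} = - \frac{1}{10285}$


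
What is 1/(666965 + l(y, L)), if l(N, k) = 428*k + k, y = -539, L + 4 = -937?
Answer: 1/263276 ≈ 3.7983e-6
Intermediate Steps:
L = -941 (L = -4 - 937 = -941)
l(N, k) = 429*k
1/(666965 + l(y, L)) = 1/(666965 + 429*(-941)) = 1/(666965 - 403689) = 1/263276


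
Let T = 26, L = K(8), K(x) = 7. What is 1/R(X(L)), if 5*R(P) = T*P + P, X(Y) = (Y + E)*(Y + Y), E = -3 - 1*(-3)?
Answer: 5/2646 ≈ 0.0018896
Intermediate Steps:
L = 7
E = 0 (E = -3 + 3 = 0)
X(Y) = 2*Y² (X(Y) = (Y + 0)*(Y + Y) = Y*(2*Y) = 2*Y²)
R(P) = 27*P/5 (R(P) = (26*P + P)/5 = (27*P)/5 = 27*P/5)
1/R(X(L)) = 1/(27*(2*7²)/5) = 1/(27*(2*49)/5) = 1/((27/5)*98) = 1/(2646/5) = 5/2646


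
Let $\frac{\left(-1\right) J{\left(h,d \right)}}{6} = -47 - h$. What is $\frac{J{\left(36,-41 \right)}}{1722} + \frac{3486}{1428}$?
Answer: $\frac{26643}{9758} \approx 2.7304$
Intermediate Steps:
$J{\left(h,d \right)} = 282 + 6 h$ ($J{\left(h,d \right)} = - 6 \left(-47 - h\right) = 282 + 6 h$)
$\frac{J{\left(36,-41 \right)}}{1722} + \frac{3486}{1428} = \frac{282 + 6 \cdot 36}{1722} + \frac{3486}{1428} = \left(282 + 216\right) \frac{1}{1722} + 3486 \cdot \frac{1}{1428} = 498 \cdot \frac{1}{1722} + \frac{83}{34} = \frac{83}{287} + \frac{83}{34} = \frac{26643}{9758}$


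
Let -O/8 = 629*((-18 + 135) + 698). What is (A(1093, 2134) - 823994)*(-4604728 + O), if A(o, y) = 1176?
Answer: 7163295526944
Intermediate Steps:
O = -4101080 (O = -5032*((-18 + 135) + 698) = -5032*(117 + 698) = -5032*815 = -8*512635 = -4101080)
(A(1093, 2134) - 823994)*(-4604728 + O) = (1176 - 823994)*(-4604728 - 4101080) = -822818*(-8705808) = 7163295526944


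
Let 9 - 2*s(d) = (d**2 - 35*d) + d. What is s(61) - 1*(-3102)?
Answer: 2283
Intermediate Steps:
s(d) = 9/2 + 17*d - d**2/2 (s(d) = 9/2 - ((d**2 - 35*d) + d)/2 = 9/2 - (d**2 - 34*d)/2 = 9/2 + (17*d - d**2/2) = 9/2 + 17*d - d**2/2)
s(61) - 1*(-3102) = (9/2 + 17*61 - 1/2*61**2) - 1*(-3102) = (9/2 + 1037 - 1/2*3721) + 3102 = (9/2 + 1037 - 3721/2) + 3102 = -819 + 3102 = 2283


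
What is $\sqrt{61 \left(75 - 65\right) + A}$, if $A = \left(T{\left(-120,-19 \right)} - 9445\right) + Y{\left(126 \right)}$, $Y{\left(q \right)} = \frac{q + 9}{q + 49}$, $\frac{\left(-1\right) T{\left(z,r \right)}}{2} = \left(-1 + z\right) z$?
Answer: $\frac{i \sqrt{46395930}}{35} \approx 194.61 i$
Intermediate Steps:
$T{\left(z,r \right)} = - 2 z \left(-1 + z\right)$ ($T{\left(z,r \right)} = - 2 \left(-1 + z\right) z = - 2 z \left(-1 + z\right)$)
$Y{\left(q \right)} = \frac{9 + q}{49 + q}$
$A = - \frac{1346948}{35}$ ($A = \left(2 \left(-120\right) \left(1 - -120\right) - 9445\right) + \frac{9 + 126}{49 + 126} = \left(2 \left(-120\right) \left(1 + 120\right) - 9445\right) + \frac{1}{175} \cdot 135 = \left(2 \left(-120\right) 121 - 9445\right) + \frac{1}{175} \cdot 135 = \left(-29040 - 9445\right) + \frac{27}{35} = -38485 + \frac{27}{35} = - \frac{1346948}{35} \approx -38484.0$)
$\sqrt{61 \left(75 - 65\right) + A} = \sqrt{61 \left(75 - 65\right) - \frac{1346948}{35}} = \sqrt{61 \cdot 10 - \frac{1346948}{35}} = \sqrt{610 - \frac{1346948}{35}} = \sqrt{- \frac{1325598}{35}} = \frac{i \sqrt{46395930}}{35}$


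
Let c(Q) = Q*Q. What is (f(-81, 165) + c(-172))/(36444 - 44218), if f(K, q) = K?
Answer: -29503/7774 ≈ -3.7951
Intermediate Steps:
c(Q) = Q²
(f(-81, 165) + c(-172))/(36444 - 44218) = (-81 + (-172)²)/(36444 - 44218) = (-81 + 29584)/(-7774) = 29503*(-1/7774) = -29503/7774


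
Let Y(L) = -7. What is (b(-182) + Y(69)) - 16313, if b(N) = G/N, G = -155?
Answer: -2970085/182 ≈ -16319.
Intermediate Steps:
b(N) = -155/N
(b(-182) + Y(69)) - 16313 = (-155/(-182) - 7) - 16313 = (-155*(-1/182) - 7) - 16313 = (155/182 - 7) - 16313 = -1119/182 - 16313 = -2970085/182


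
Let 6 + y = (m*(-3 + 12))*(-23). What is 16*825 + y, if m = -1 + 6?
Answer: 12159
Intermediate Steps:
m = 5
y = -1041 (y = -6 + (5*(-3 + 12))*(-23) = -6 + (5*9)*(-23) = -6 + 45*(-23) = -6 - 1035 = -1041)
16*825 + y = 16*825 - 1041 = 13200 - 1041 = 12159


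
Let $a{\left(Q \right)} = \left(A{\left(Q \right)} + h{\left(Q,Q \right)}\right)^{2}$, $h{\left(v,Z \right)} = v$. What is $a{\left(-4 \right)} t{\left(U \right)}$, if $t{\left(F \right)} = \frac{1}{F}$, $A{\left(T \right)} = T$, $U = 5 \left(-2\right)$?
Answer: $- \frac{32}{5} \approx -6.4$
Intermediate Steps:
$U = -10$
$a{\left(Q \right)} = 4 Q^{2}$ ($a{\left(Q \right)} = \left(Q + Q\right)^{2} = \left(2 Q\right)^{2} = 4 Q^{2}$)
$a{\left(-4 \right)} t{\left(U \right)} = \frac{4 \left(-4\right)^{2}}{-10} = 4 \cdot 16 \left(- \frac{1}{10}\right) = 64 \left(- \frac{1}{10}\right) = - \frac{32}{5}$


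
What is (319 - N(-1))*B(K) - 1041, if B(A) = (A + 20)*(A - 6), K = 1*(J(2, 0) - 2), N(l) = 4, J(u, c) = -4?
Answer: -53961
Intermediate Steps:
K = -6 (K = 1*(-4 - 2) = 1*(-6) = -6)
B(A) = (-6 + A)*(20 + A) (B(A) = (20 + A)*(-6 + A) = (-6 + A)*(20 + A))
(319 - N(-1))*B(K) - 1041 = (319 - 1*4)*(-120 + (-6)² + 14*(-6)) - 1041 = (319 - 4)*(-120 + 36 - 84) - 1041 = 315*(-168) - 1041 = -52920 - 1041 = -53961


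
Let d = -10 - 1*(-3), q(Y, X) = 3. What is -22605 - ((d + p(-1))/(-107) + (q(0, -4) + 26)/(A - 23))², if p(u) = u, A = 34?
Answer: -31325544526/1385329 ≈ -22612.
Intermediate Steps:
d = -7 (d = -10 + 3 = -7)
-22605 - ((d + p(-1))/(-107) + (q(0, -4) + 26)/(A - 23))² = -22605 - ((-7 - 1)/(-107) + (3 + 26)/(34 - 23))² = -22605 - (-8*(-1/107) + 29/11)² = -22605 - (8/107 + 29*(1/11))² = -22605 - (8/107 + 29/11)² = -22605 - (3191/1177)² = -22605 - 1*10182481/1385329 = -22605 - 10182481/1385329 = -31325544526/1385329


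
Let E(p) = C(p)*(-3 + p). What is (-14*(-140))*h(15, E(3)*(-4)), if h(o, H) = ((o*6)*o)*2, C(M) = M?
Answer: 5292000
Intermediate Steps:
E(p) = p*(-3 + p)
h(o, H) = 12*o**2 (h(o, H) = ((6*o)*o)*2 = (6*o**2)*2 = 12*o**2)
(-14*(-140))*h(15, E(3)*(-4)) = (-14*(-140))*(12*15**2) = 1960*(12*225) = 1960*2700 = 5292000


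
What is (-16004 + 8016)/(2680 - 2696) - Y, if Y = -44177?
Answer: 178705/4 ≈ 44676.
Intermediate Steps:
(-16004 + 8016)/(2680 - 2696) - Y = (-16004 + 8016)/(2680 - 2696) - 1*(-44177) = -7988/(-16) + 44177 = -7988*(-1/16) + 44177 = 1997/4 + 44177 = 178705/4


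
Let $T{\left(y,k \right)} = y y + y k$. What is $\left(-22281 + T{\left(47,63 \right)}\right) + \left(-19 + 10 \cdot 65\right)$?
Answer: $-16480$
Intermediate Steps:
$T{\left(y,k \right)} = y^{2} + k y$
$\left(-22281 + T{\left(47,63 \right)}\right) + \left(-19 + 10 \cdot 65\right) = \left(-22281 + 47 \left(63 + 47\right)\right) + \left(-19 + 10 \cdot 65\right) = \left(-22281 + 47 \cdot 110\right) + \left(-19 + 650\right) = \left(-22281 + 5170\right) + 631 = -17111 + 631 = -16480$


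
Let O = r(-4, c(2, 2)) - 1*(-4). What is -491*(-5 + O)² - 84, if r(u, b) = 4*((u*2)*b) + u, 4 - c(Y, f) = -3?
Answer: -25748615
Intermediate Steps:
c(Y, f) = 7 (c(Y, f) = 4 - 1*(-3) = 4 + 3 = 7)
r(u, b) = u + 8*b*u (r(u, b) = 4*((2*u)*b) + u = 4*(2*b*u) + u = 8*b*u + u = u + 8*b*u)
O = -224 (O = -4*(1 + 8*7) - 1*(-4) = -4*(1 + 56) + 4 = -4*57 + 4 = -228 + 4 = -224)
-491*(-5 + O)² - 84 = -491*(-5 - 224)² - 84 = -491*(-229)² - 84 = -491*52441 - 84 = -25748531 - 84 = -25748615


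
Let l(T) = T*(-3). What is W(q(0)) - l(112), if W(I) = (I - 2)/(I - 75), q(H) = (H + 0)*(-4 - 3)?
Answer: 25202/75 ≈ 336.03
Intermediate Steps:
q(H) = -7*H (q(H) = H*(-7) = -7*H)
W(I) = (-2 + I)/(-75 + I)
l(T) = -3*T
W(q(0)) - l(112) = (-2 - 7*0)/(-75 - 7*0) - (-3)*112 = (-2 + 0)/(-75 + 0) - 1*(-336) = -2/(-75) + 336 = -1/75*(-2) + 336 = 2/75 + 336 = 25202/75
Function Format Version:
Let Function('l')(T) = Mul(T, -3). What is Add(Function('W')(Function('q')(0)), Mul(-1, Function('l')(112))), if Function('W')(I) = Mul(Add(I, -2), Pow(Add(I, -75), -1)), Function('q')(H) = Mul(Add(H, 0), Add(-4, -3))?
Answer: Rational(25202, 75) ≈ 336.03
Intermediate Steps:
Function('q')(H) = Mul(-7, H) (Function('q')(H) = Mul(H, -7) = Mul(-7, H))
Function('W')(I) = Mul(Pow(Add(-75, I), -1), Add(-2, I)) (Function('W')(I) = Mul(Add(-2, I), Pow(Add(-75, I), -1)) = Mul(Pow(Add(-75, I), -1), Add(-2, I)))
Function('l')(T) = Mul(-3, T)
Add(Function('W')(Function('q')(0)), Mul(-1, Function('l')(112))) = Add(Mul(Pow(Add(-75, Mul(-7, 0)), -1), Add(-2, Mul(-7, 0))), Mul(-1, Mul(-3, 112))) = Add(Mul(Pow(Add(-75, 0), -1), Add(-2, 0)), Mul(-1, -336)) = Add(Mul(Pow(-75, -1), -2), 336) = Add(Mul(Rational(-1, 75), -2), 336) = Add(Rational(2, 75), 336) = Rational(25202, 75)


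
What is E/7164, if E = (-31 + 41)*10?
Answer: 25/1791 ≈ 0.013959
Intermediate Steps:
E = 100 (E = 10*10 = 100)
E/7164 = 100/7164 = 100*(1/7164) = 25/1791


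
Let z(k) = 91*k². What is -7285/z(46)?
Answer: -7285/192556 ≈ -0.037833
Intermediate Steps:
-7285/z(46) = -7285/(91*46²) = -7285/(91*2116) = -7285/192556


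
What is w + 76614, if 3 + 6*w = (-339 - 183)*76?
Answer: 140003/2 ≈ 70002.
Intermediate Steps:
w = -13225/2 (w = -½ + ((-339 - 183)*76)/6 = -½ + (-522*76)/6 = -½ + (⅙)*(-39672) = -½ - 6612 = -13225/2 ≈ -6612.5)
w + 76614 = -13225/2 + 76614 = 140003/2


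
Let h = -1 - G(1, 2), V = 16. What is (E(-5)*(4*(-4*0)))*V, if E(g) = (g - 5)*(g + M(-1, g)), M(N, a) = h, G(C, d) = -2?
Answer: 0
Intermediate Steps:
h = 1 (h = -1 - 1*(-2) = -1 + 2 = 1)
M(N, a) = 1
E(g) = (1 + g)*(-5 + g) (E(g) = (g - 5)*(g + 1) = (-5 + g)*(1 + g) = (1 + g)*(-5 + g))
(E(-5)*(4*(-4*0)))*V = ((-5 + (-5)² - 4*(-5))*(4*(-4*0)))*16 = ((-5 + 25 + 20)*(4*0))*16 = (40*0)*16 = 0*16 = 0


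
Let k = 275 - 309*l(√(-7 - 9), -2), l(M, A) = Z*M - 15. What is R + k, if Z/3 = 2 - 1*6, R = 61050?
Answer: 65960 + 14832*I ≈ 65960.0 + 14832.0*I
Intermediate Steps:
Z = -12 (Z = 3*(2 - 1*6) = 3*(2 - 6) = 3*(-4) = -12)
l(M, A) = -15 - 12*M (l(M, A) = -12*M - 15 = -15 - 12*M)
k = 4910 + 14832*I (k = 275 - 309*(-15 - 12*√(-7 - 9)) = 275 - 309*(-15 - 48*I) = 275 + (4635 + 14832*I) = 4910 + 14832*I ≈ 4910.0 + 14832.0*I)
R + k = 61050 + (4910 + 14832*I) = 65960 + 14832*I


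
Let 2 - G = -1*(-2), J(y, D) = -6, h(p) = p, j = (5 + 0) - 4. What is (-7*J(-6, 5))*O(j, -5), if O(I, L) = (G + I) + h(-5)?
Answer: -168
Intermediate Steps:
j = 1 (j = 5 - 4 = 1)
G = 0 (G = 2 - (-1)*(-2) = 2 - 1*2 = 2 - 2 = 0)
O(I, L) = -5 + I (O(I, L) = (0 + I) - 5 = I - 5 = -5 + I)
(-7*J(-6, 5))*O(j, -5) = (-7*(-6))*(-5 + 1) = 42*(-4) = -168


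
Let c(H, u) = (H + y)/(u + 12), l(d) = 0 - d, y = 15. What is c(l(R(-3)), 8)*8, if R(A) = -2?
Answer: 34/5 ≈ 6.8000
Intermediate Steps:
l(d) = -d
c(H, u) = (15 + H)/(12 + u) (c(H, u) = (H + 15)/(u + 12) = (15 + H)/(12 + u))
c(l(R(-3)), 8)*8 = ((15 - 1*(-2))/(12 + 8))*8 = ((15 + 2)/20)*8 = ((1/20)*17)*8 = (17/20)*8 = 34/5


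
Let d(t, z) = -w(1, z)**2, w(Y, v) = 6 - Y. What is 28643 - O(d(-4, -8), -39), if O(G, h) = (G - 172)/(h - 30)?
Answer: 1976170/69 ≈ 28640.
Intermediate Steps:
d(t, z) = -25 (d(t, z) = -(6 - 1*1)**2 = -(6 - 1)**2 = -1*5**2 = -1*25 = -25)
O(G, h) = (-172 + G)/(-30 + h)
28643 - O(d(-4, -8), -39) = 28643 - (-172 - 25)/(-30 - 39) = 28643 - (-197)/(-69) = 28643 - (-1)*(-197)/69 = 28643 - 1*197/69 = 28643 - 197/69 = 1976170/69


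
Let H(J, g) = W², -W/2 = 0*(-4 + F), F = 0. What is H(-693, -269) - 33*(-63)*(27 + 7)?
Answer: 70686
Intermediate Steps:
W = 0 (W = -0*(-4 + 0) = -0*(-4) = -2*0 = 0)
H(J, g) = 0 (H(J, g) = 0² = 0)
H(-693, -269) - 33*(-63)*(27 + 7) = 0 - 33*(-63)*(27 + 7) = 0 - (-2079)*34 = 0 - 1*(-70686) = 0 + 70686 = 70686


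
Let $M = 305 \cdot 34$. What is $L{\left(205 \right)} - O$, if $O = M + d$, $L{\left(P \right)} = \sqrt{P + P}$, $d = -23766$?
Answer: $13396 + \sqrt{410} \approx 13416.0$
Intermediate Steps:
$M = 10370$
$L{\left(P \right)} = \sqrt{2} \sqrt{P}$ ($L{\left(P \right)} = \sqrt{2 P} = \sqrt{2} \sqrt{P}$)
$O = -13396$ ($O = 10370 - 23766 = -13396$)
$L{\left(205 \right)} - O = \sqrt{2} \sqrt{205} - -13396 = \sqrt{410} + 13396 = 13396 + \sqrt{410}$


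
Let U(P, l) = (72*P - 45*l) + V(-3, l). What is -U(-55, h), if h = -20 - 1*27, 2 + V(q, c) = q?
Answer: 1850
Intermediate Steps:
V(q, c) = -2 + q
h = -47 (h = -20 - 27 = -47)
U(P, l) = -5 - 45*l + 72*P (U(P, l) = (72*P - 45*l) + (-2 - 3) = (-45*l + 72*P) - 5 = -5 - 45*l + 72*P)
-U(-55, h) = -(-5 - 45*(-47) + 72*(-55)) = -(-5 + 2115 - 3960) = -1*(-1850) = 1850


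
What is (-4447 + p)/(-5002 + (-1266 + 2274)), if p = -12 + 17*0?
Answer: 4459/3994 ≈ 1.1164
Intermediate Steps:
p = -12 (p = -12 + 0 = -12)
(-4447 + p)/(-5002 + (-1266 + 2274)) = (-4447 - 12)/(-5002 + (-1266 + 2274)) = -4459/(-5002 + 1008) = -4459/(-3994) = -4459*(-1/3994) = 4459/3994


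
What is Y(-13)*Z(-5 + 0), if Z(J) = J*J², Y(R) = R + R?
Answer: 3250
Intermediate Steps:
Y(R) = 2*R
Z(J) = J³
Y(-13)*Z(-5 + 0) = (2*(-13))*(-5 + 0)³ = -26*(-5)³ = -26*(-125) = 3250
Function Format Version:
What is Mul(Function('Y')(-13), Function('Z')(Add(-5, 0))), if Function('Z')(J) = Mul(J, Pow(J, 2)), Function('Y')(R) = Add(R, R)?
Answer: 3250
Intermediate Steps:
Function('Y')(R) = Mul(2, R)
Function('Z')(J) = Pow(J, 3)
Mul(Function('Y')(-13), Function('Z')(Add(-5, 0))) = Mul(Mul(2, -13), Pow(Add(-5, 0), 3)) = Mul(-26, Pow(-5, 3)) = Mul(-26, -125) = 3250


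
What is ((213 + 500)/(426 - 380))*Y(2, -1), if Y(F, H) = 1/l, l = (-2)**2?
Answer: 31/8 ≈ 3.8750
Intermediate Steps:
l = 4
Y(F, H) = 1/4
((213 + 500)/(426 - 380))*Y(2, -1) = ((213 + 500)/(426 - 380))*(1/4) = (713/46)*(1/4) = (713*(1/46))*(1/4) = (31/2)*(1/4) = 31/8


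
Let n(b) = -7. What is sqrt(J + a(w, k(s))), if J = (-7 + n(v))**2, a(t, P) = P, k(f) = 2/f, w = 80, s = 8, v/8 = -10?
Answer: sqrt(785)/2 ≈ 14.009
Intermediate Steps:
v = -80 (v = 8*(-10) = -80)
J = 196 (J = (-7 - 7)**2 = (-14)**2 = 196)
sqrt(J + a(w, k(s))) = sqrt(196 + 2/8) = sqrt(196 + 2*(1/8)) = sqrt(196 + 1/4) = sqrt(785/4) = sqrt(785)/2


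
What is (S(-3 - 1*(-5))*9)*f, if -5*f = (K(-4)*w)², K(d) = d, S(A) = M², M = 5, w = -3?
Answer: -6480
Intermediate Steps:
S(A) = 25 (S(A) = 5² = 25)
f = -144/5 (f = -(-4*(-3))²/5 = -⅕*12² = -⅕*144 = -144/5 ≈ -28.800)
(S(-3 - 1*(-5))*9)*f = (25*9)*(-144/5) = 225*(-144/5) = -6480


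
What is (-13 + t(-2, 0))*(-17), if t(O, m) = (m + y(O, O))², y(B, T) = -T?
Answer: 153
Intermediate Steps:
t(O, m) = (m - O)²
(-13 + t(-2, 0))*(-17) = (-13 + (-2 - 1*0)²)*(-17) = (-13 + (-2 + 0)²)*(-17) = (-13 + (-2)²)*(-17) = (-13 + 4)*(-17) = -9*(-17) = 153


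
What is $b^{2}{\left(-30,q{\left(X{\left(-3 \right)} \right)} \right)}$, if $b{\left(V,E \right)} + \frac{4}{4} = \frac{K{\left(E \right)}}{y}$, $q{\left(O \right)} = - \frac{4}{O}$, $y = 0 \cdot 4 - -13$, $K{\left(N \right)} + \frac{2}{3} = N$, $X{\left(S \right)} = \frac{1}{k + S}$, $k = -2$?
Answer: $\frac{361}{1521} \approx 0.23734$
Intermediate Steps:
$X{\left(S \right)} = \frac{1}{-2 + S}$
$K{\left(N \right)} = - \frac{2}{3} + N$
$y = 13$ ($y = 0 + 13 = 13$)
$b{\left(V,E \right)} = - \frac{41}{39} + \frac{E}{13}$ ($b{\left(V,E \right)} = -1 + \frac{- \frac{2}{3} + E}{13} = -1 + \left(- \frac{2}{3} + E\right) \frac{1}{13} = -1 + \left(- \frac{2}{39} + \frac{E}{13}\right) = - \frac{41}{39} + \frac{E}{13}$)
$b^{2}{\left(-30,q{\left(X{\left(-3 \right)} \right)} \right)} = \left(- \frac{41}{39} + \frac{\left(-4\right) \frac{1}{\frac{1}{-2 - 3}}}{13}\right)^{2} = \left(- \frac{41}{39} + \frac{\left(-4\right) \frac{1}{\frac{1}{-5}}}{13}\right)^{2} = \left(- \frac{41}{39} + \frac{\left(-4\right) \frac{1}{- \frac{1}{5}}}{13}\right)^{2} = \left(- \frac{41}{39} + \frac{\left(-4\right) \left(-5\right)}{13}\right)^{2} = \left(- \frac{41}{39} + \frac{1}{13} \cdot 20\right)^{2} = \left(- \frac{41}{39} + \frac{20}{13}\right)^{2} = \left(\frac{19}{39}\right)^{2} = \frac{361}{1521}$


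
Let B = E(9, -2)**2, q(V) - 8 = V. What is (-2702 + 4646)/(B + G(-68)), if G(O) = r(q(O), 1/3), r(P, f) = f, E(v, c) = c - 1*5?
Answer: 1458/37 ≈ 39.405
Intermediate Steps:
E(v, c) = -5 + c (E(v, c) = c - 5 = -5 + c)
q(V) = 8 + V
B = 49 (B = (-5 - 2)**2 = (-7)**2 = 49)
G(O) = 1/3
(-2702 + 4646)/(B + G(-68)) = (-2702 + 4646)/(49 + 1/3) = 1944/(148/3) = 1944*(3/148) = 1458/37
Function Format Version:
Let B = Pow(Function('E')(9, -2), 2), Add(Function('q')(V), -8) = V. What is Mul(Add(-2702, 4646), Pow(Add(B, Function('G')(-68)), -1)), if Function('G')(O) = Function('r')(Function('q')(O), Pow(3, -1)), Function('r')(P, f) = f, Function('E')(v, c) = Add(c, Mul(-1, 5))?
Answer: Rational(1458, 37) ≈ 39.405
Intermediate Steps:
Function('E')(v, c) = Add(-5, c) (Function('E')(v, c) = Add(c, -5) = Add(-5, c))
Function('q')(V) = Add(8, V)
B = 49 (B = Pow(Add(-5, -2), 2) = Pow(-7, 2) = 49)
Function('G')(O) = Rational(1, 3) (Function('G')(O) = Pow(3, -1) = Rational(1, 3))
Mul(Add(-2702, 4646), Pow(Add(B, Function('G')(-68)), -1)) = Mul(Add(-2702, 4646), Pow(Add(49, Rational(1, 3)), -1)) = Mul(1944, Pow(Rational(148, 3), -1)) = Mul(1944, Rational(3, 148)) = Rational(1458, 37)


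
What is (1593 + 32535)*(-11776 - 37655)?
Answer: -1686981168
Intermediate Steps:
(1593 + 32535)*(-11776 - 37655) = 34128*(-49431) = -1686981168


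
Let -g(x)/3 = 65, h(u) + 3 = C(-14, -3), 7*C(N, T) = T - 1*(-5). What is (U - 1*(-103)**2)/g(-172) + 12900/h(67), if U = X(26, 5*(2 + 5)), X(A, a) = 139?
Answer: -1160638/247 ≈ -4698.9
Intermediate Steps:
C(N, T) = 5/7 + T/7 (C(N, T) = (T - 1*(-5))/7 = (T + 5)/7 = (5 + T)/7 = 5/7 + T/7)
h(u) = -19/7 (h(u) = -3 + (5/7 + (1/7)*(-3)) = -3 + (5/7 - 3/7) = -3 + 2/7 = -19/7)
g(x) = -195 (g(x) = -3*65 = -195)
U = 139
(U - 1*(-103)**2)/g(-172) + 12900/h(67) = (139 - 1*(-103)**2)/(-195) + 12900/(-19/7) = (139 - 1*10609)*(-1/195) + 12900*(-7/19) = (139 - 10609)*(-1/195) - 90300/19 = -10470*(-1/195) - 90300/19 = 698/13 - 90300/19 = -1160638/247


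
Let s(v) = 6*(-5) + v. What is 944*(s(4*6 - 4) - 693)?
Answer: -663632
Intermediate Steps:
s(v) = -30 + v
944*(s(4*6 - 4) - 693) = 944*((-30 + (4*6 - 4)) - 693) = 944*((-30 + (24 - 4)) - 693) = 944*((-30 + 20) - 693) = 944*(-10 - 693) = 944*(-703) = -663632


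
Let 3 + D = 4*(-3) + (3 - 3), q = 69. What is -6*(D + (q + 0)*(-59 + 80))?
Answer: -8604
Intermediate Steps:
D = -15 (D = -3 + (4*(-3) + (3 - 3)) = -3 + (-12 + 0) = -3 - 12 = -15)
-6*(D + (q + 0)*(-59 + 80)) = -6*(-15 + (69 + 0)*(-59 + 80)) = -6*(-15 + 69*21) = -6*(-15 + 1449) = -6*1434 = -8604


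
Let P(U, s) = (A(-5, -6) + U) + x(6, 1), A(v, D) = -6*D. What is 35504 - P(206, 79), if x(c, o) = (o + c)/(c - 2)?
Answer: 141041/4 ≈ 35260.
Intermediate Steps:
x(c, o) = (c + o)/(-2 + c)
P(U, s) = 151/4 + U (P(U, s) = (-6*(-6) + U) + (6 + 1)/(-2 + 6) = (36 + U) + 7/4 = 151/4 + U)
35504 - P(206, 79) = 35504 - (151/4 + 206) = 35504 - 1*975/4 = 35504 - 975/4 = 141041/4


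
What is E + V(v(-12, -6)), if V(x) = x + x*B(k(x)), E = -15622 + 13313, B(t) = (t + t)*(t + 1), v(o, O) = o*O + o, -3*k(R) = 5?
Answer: -6347/3 ≈ -2115.7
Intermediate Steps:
k(R) = -5/3 (k(R) = -1/3*5 = -5/3)
v(o, O) = o + O*o (v(o, O) = O*o + o = o + O*o)
B(t) = 2*t*(1 + t) (B(t) = (2*t)*(1 + t) = 2*t*(1 + t))
E = -2309
V(x) = 29*x/9 (V(x) = x + x*(2*(-5/3)*(1 - 5/3)) = x + x*(2*(-5/3)*(-2/3)) = x + x*(20/9) = x + 20*x/9 = 29*x/9)
E + V(v(-12, -6)) = -2309 + 29*(-12*(1 - 6))/9 = -2309 + 29*(-12*(-5))/9 = -2309 + (29/9)*60 = -2309 + 580/3 = -6347/3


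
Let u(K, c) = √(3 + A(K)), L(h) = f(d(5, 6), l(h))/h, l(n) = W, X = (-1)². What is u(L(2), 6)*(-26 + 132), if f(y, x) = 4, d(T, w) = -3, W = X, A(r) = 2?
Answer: 106*√5 ≈ 237.02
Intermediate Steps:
X = 1
W = 1
l(n) = 1
L(h) = 4/h
u(K, c) = √5 (u(K, c) = √(3 + 2) = √5)
u(L(2), 6)*(-26 + 132) = √5*(-26 + 132) = √5*106 = 106*√5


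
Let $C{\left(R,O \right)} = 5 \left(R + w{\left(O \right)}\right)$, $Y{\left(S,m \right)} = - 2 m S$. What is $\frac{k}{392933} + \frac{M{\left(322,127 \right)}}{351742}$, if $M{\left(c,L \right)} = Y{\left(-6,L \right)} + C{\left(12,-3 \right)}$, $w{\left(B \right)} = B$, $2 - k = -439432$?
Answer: $\frac{155183905905}{138211039286} \approx 1.1228$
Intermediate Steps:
$k = 439434$ ($k = 2 - -439432 = 2 + 439432 = 439434$)
$Y{\left(S,m \right)} = - 2 S m$
$C{\left(R,O \right)} = 5 O + 5 R$ ($C{\left(R,O \right)} = 5 \left(R + O\right) = 5 \left(O + R\right) = 5 O + 5 R$)
$M{\left(c,L \right)} = 45 + 12 L$ ($M{\left(c,L \right)} = \left(-2\right) \left(-6\right) L + \left(5 \left(-3\right) + 5 \cdot 12\right) = 12 L + \left(-15 + 60\right) = 12 L + 45 = 45 + 12 L$)
$\frac{k}{392933} + \frac{M{\left(322,127 \right)}}{351742} = \frac{439434}{392933} + \frac{45 + 12 \cdot 127}{351742} = 439434 \cdot \frac{1}{392933} + \left(45 + 1524\right) \frac{1}{351742} = \frac{439434}{392933} + 1569 \cdot \frac{1}{351742} = \frac{439434}{392933} + \frac{1569}{351742} = \frac{155183905905}{138211039286}$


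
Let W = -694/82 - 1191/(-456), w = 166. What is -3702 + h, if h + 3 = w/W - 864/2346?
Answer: -53237847325/14258597 ≈ -3733.7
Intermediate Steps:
W = -36467/6232 (W = -694*1/82 - 1191*(-1/456) = -347/41 + 397/152 = -36467/6232 ≈ -5.8516)
h = -452521231/14258597 (h = -3 + (166/(-36467/6232) - 864/2346) = -3 + (166*(-6232/36467) - 864*1/2346) = -3 + (-1034512/36467 - 144/391) = -3 - 409745440/14258597 = -452521231/14258597 ≈ -31.737)
-3702 + h = -3702 - 452521231/14258597 = -53237847325/14258597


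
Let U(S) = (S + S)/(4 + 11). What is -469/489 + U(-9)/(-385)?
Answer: -899891/941325 ≈ -0.95598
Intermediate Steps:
U(S) = 2*S/15 (U(S) = (2*S)/15 = (2*S)*(1/15) = 2*S/15)
-469/489 + U(-9)/(-385) = -469/489 + ((2/15)*(-9))/(-385) = -469*1/489 - 6/5*(-1/385) = -469/489 + 6/1925 = -899891/941325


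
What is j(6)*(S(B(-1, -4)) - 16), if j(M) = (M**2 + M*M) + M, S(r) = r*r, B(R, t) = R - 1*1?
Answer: -936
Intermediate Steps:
B(R, t) = -1 + R (B(R, t) = R - 1 = -1 + R)
S(r) = r**2
j(M) = M + 2*M**2 (j(M) = (M**2 + M**2) + M = 2*M**2 + M = M + 2*M**2)
j(6)*(S(B(-1, -4)) - 16) = (6*(1 + 2*6))*((-1 - 1)**2 - 16) = (6*(1 + 12))*((-2)**2 - 16) = (6*13)*(4 - 16) = 78*(-12) = -936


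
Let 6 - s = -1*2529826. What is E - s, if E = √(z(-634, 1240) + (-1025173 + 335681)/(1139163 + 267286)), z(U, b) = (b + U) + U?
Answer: -2529832 + 4*I*√3522281340171/1406449 ≈ -2.5298e+6 + 5.3376*I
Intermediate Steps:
z(U, b) = b + 2*U (z(U, b) = (U + b) + U = b + 2*U)
E = 4*I*√3522281340171/1406449 (E = √((1240 + 2*(-634)) + (-1025173 + 335681)/(1139163 + 267286)) = √((1240 - 1268) - 689492/1406449) = √(-28 - 689492*1/1406449) = √(-28 - 689492/1406449) = √(-40070064/1406449) = 4*I*√3522281340171/1406449 ≈ 5.3376*I)
s = 2529832 (s = 6 - (-1)*2529826 = 6 - 1*(-2529826) = 6 + 2529826 = 2529832)
E - s = 4*I*√3522281340171/1406449 - 1*2529832 = 4*I*√3522281340171/1406449 - 2529832 = -2529832 + 4*I*√3522281340171/1406449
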